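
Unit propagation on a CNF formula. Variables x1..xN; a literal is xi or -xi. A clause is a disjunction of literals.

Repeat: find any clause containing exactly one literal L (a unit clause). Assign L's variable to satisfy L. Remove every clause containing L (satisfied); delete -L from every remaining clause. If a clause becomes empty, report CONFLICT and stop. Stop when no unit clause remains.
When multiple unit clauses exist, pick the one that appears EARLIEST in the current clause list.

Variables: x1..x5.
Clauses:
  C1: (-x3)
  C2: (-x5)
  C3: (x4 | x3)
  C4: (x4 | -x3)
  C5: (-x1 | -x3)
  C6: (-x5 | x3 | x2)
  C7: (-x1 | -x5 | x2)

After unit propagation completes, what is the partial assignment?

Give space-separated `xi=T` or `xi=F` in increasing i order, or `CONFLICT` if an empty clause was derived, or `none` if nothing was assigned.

unit clause [-3] forces x3=F; simplify:
  drop 3 from [4, 3] -> [4]
  drop 3 from [-5, 3, 2] -> [-5, 2]
  satisfied 3 clause(s); 4 remain; assigned so far: [3]
unit clause [-5] forces x5=F; simplify:
  satisfied 3 clause(s); 1 remain; assigned so far: [3, 5]
unit clause [4] forces x4=T; simplify:
  satisfied 1 clause(s); 0 remain; assigned so far: [3, 4, 5]

Answer: x3=F x4=T x5=F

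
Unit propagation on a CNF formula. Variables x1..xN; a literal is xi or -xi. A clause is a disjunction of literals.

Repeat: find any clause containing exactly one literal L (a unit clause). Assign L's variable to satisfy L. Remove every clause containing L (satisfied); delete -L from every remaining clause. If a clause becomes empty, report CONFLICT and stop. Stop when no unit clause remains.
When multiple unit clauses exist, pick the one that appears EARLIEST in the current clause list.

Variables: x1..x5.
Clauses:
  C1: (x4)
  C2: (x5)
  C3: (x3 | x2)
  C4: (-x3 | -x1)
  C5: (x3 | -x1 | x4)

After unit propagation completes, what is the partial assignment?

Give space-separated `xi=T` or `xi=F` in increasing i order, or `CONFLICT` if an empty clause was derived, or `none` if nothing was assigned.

unit clause [4] forces x4=T; simplify:
  satisfied 2 clause(s); 3 remain; assigned so far: [4]
unit clause [5] forces x5=T; simplify:
  satisfied 1 clause(s); 2 remain; assigned so far: [4, 5]

Answer: x4=T x5=T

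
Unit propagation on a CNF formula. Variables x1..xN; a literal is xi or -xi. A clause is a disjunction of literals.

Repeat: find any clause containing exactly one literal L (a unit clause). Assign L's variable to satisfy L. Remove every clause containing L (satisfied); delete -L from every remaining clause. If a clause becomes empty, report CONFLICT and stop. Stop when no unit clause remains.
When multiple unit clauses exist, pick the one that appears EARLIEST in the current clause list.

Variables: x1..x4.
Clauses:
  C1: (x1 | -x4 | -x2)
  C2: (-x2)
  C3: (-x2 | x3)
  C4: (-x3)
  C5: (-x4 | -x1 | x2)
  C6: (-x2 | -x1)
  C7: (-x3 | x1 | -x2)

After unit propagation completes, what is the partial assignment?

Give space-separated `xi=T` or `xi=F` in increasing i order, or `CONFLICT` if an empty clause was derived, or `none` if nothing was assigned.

unit clause [-2] forces x2=F; simplify:
  drop 2 from [-4, -1, 2] -> [-4, -1]
  satisfied 5 clause(s); 2 remain; assigned so far: [2]
unit clause [-3] forces x3=F; simplify:
  satisfied 1 clause(s); 1 remain; assigned so far: [2, 3]

Answer: x2=F x3=F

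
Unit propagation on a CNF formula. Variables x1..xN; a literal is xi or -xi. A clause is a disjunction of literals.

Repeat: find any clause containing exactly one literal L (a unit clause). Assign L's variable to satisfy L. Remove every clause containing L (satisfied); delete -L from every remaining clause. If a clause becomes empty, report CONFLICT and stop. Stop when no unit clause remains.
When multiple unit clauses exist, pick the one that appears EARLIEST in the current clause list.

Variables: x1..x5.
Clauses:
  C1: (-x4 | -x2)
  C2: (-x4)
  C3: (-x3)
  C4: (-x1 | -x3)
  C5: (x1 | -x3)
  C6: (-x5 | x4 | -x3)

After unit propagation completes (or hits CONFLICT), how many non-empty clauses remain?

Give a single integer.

unit clause [-4] forces x4=F; simplify:
  drop 4 from [-5, 4, -3] -> [-5, -3]
  satisfied 2 clause(s); 4 remain; assigned so far: [4]
unit clause [-3] forces x3=F; simplify:
  satisfied 4 clause(s); 0 remain; assigned so far: [3, 4]

Answer: 0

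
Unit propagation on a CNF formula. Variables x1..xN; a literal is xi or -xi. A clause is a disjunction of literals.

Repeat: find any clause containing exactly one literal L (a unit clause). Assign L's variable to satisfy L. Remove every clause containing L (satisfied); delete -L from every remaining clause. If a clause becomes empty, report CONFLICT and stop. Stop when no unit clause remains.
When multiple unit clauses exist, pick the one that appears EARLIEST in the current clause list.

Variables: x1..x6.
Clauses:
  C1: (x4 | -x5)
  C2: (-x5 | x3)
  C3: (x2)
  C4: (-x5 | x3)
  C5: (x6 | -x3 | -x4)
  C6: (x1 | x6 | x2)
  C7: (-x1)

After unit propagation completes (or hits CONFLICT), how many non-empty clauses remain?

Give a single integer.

unit clause [2] forces x2=T; simplify:
  satisfied 2 clause(s); 5 remain; assigned so far: [2]
unit clause [-1] forces x1=F; simplify:
  satisfied 1 clause(s); 4 remain; assigned so far: [1, 2]

Answer: 4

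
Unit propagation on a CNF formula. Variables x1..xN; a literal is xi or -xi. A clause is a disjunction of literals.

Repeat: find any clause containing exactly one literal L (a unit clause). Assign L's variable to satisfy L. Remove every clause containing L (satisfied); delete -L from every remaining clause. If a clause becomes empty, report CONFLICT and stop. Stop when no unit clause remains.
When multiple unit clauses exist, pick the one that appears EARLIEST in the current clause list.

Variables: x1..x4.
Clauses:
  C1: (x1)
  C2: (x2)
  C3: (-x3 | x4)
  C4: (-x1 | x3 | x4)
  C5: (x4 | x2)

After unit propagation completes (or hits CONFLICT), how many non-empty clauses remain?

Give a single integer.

Answer: 2

Derivation:
unit clause [1] forces x1=T; simplify:
  drop -1 from [-1, 3, 4] -> [3, 4]
  satisfied 1 clause(s); 4 remain; assigned so far: [1]
unit clause [2] forces x2=T; simplify:
  satisfied 2 clause(s); 2 remain; assigned so far: [1, 2]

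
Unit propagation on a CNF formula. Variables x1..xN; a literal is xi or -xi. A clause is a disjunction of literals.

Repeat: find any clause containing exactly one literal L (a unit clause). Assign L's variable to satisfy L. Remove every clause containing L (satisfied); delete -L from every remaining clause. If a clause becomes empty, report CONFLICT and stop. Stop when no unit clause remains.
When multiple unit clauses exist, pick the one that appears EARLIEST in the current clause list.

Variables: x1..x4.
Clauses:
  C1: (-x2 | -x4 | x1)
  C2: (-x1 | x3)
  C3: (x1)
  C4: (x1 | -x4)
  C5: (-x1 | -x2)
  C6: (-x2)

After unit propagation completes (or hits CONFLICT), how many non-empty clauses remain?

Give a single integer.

Answer: 0

Derivation:
unit clause [1] forces x1=T; simplify:
  drop -1 from [-1, 3] -> [3]
  drop -1 from [-1, -2] -> [-2]
  satisfied 3 clause(s); 3 remain; assigned so far: [1]
unit clause [3] forces x3=T; simplify:
  satisfied 1 clause(s); 2 remain; assigned so far: [1, 3]
unit clause [-2] forces x2=F; simplify:
  satisfied 2 clause(s); 0 remain; assigned so far: [1, 2, 3]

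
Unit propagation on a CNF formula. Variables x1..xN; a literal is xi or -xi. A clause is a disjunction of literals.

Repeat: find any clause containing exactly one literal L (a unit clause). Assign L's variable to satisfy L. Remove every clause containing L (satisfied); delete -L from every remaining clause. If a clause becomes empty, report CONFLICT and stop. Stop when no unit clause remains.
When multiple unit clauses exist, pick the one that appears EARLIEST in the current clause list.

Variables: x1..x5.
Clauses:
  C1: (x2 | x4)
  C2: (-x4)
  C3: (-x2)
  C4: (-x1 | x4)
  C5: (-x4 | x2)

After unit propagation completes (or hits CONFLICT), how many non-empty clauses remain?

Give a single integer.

unit clause [-4] forces x4=F; simplify:
  drop 4 from [2, 4] -> [2]
  drop 4 from [-1, 4] -> [-1]
  satisfied 2 clause(s); 3 remain; assigned so far: [4]
unit clause [2] forces x2=T; simplify:
  drop -2 from [-2] -> [] (empty!)
  satisfied 1 clause(s); 2 remain; assigned so far: [2, 4]
CONFLICT (empty clause)

Answer: 1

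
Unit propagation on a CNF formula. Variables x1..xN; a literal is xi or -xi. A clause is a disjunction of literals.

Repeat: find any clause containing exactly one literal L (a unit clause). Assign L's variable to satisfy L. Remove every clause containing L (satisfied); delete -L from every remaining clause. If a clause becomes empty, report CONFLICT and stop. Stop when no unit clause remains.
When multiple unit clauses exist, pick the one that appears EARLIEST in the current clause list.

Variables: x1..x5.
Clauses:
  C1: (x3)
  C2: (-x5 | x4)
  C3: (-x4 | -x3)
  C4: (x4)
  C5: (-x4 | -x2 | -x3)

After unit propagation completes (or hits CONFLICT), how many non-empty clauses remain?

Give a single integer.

Answer: 1

Derivation:
unit clause [3] forces x3=T; simplify:
  drop -3 from [-4, -3] -> [-4]
  drop -3 from [-4, -2, -3] -> [-4, -2]
  satisfied 1 clause(s); 4 remain; assigned so far: [3]
unit clause [-4] forces x4=F; simplify:
  drop 4 from [-5, 4] -> [-5]
  drop 4 from [4] -> [] (empty!)
  satisfied 2 clause(s); 2 remain; assigned so far: [3, 4]
CONFLICT (empty clause)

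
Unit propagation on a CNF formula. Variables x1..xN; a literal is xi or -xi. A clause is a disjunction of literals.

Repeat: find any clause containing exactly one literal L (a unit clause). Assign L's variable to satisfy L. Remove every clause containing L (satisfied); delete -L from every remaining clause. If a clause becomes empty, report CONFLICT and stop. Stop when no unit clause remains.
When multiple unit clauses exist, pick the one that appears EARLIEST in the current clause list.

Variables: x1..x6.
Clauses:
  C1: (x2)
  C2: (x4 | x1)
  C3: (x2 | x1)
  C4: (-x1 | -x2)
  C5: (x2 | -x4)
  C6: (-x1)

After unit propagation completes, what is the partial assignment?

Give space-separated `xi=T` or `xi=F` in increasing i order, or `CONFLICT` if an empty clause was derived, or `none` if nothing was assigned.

Answer: x1=F x2=T x4=T

Derivation:
unit clause [2] forces x2=T; simplify:
  drop -2 from [-1, -2] -> [-1]
  satisfied 3 clause(s); 3 remain; assigned so far: [2]
unit clause [-1] forces x1=F; simplify:
  drop 1 from [4, 1] -> [4]
  satisfied 2 clause(s); 1 remain; assigned so far: [1, 2]
unit clause [4] forces x4=T; simplify:
  satisfied 1 clause(s); 0 remain; assigned so far: [1, 2, 4]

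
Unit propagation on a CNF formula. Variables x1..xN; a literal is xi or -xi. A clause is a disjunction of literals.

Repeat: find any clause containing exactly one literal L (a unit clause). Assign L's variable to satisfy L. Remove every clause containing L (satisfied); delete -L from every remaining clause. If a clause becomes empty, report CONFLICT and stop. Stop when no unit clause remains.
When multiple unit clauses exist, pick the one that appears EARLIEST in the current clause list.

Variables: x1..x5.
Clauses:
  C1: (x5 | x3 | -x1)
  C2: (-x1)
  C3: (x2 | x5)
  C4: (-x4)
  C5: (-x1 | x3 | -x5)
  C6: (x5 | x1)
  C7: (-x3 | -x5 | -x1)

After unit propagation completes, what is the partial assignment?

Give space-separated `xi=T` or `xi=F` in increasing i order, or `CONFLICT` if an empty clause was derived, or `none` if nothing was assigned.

unit clause [-1] forces x1=F; simplify:
  drop 1 from [5, 1] -> [5]
  satisfied 4 clause(s); 3 remain; assigned so far: [1]
unit clause [-4] forces x4=F; simplify:
  satisfied 1 clause(s); 2 remain; assigned so far: [1, 4]
unit clause [5] forces x5=T; simplify:
  satisfied 2 clause(s); 0 remain; assigned so far: [1, 4, 5]

Answer: x1=F x4=F x5=T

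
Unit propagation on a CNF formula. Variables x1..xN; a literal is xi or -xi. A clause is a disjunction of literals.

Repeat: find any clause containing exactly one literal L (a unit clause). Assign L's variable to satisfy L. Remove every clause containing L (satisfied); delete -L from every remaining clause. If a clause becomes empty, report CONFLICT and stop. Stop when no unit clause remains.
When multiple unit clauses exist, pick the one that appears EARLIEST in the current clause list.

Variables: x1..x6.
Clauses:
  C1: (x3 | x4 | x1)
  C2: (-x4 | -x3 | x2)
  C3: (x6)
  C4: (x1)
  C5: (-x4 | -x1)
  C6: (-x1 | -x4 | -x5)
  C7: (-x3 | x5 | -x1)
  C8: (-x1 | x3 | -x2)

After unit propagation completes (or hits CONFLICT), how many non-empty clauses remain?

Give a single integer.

Answer: 2

Derivation:
unit clause [6] forces x6=T; simplify:
  satisfied 1 clause(s); 7 remain; assigned so far: [6]
unit clause [1] forces x1=T; simplify:
  drop -1 from [-4, -1] -> [-4]
  drop -1 from [-1, -4, -5] -> [-4, -5]
  drop -1 from [-3, 5, -1] -> [-3, 5]
  drop -1 from [-1, 3, -2] -> [3, -2]
  satisfied 2 clause(s); 5 remain; assigned so far: [1, 6]
unit clause [-4] forces x4=F; simplify:
  satisfied 3 clause(s); 2 remain; assigned so far: [1, 4, 6]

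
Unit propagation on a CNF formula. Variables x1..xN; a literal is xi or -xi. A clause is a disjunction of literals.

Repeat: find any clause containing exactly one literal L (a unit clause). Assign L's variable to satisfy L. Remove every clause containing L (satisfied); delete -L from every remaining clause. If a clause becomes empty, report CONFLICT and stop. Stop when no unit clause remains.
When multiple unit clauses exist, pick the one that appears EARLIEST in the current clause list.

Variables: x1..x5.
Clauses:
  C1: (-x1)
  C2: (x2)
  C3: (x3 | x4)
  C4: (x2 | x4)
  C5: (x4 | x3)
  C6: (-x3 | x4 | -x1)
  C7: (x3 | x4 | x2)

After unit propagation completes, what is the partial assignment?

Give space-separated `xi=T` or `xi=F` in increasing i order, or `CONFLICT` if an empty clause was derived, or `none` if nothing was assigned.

unit clause [-1] forces x1=F; simplify:
  satisfied 2 clause(s); 5 remain; assigned so far: [1]
unit clause [2] forces x2=T; simplify:
  satisfied 3 clause(s); 2 remain; assigned so far: [1, 2]

Answer: x1=F x2=T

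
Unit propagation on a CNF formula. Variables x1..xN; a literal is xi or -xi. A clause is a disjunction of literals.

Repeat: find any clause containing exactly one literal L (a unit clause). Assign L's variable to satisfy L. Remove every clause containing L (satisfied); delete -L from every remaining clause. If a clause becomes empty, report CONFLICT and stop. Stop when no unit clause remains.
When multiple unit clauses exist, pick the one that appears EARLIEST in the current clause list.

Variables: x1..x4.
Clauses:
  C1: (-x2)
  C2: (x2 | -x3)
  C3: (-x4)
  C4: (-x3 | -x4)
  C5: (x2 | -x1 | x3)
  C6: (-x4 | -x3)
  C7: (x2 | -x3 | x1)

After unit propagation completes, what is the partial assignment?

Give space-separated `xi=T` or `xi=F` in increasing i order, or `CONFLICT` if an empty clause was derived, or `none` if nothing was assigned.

Answer: x1=F x2=F x3=F x4=F

Derivation:
unit clause [-2] forces x2=F; simplify:
  drop 2 from [2, -3] -> [-3]
  drop 2 from [2, -1, 3] -> [-1, 3]
  drop 2 from [2, -3, 1] -> [-3, 1]
  satisfied 1 clause(s); 6 remain; assigned so far: [2]
unit clause [-3] forces x3=F; simplify:
  drop 3 from [-1, 3] -> [-1]
  satisfied 4 clause(s); 2 remain; assigned so far: [2, 3]
unit clause [-4] forces x4=F; simplify:
  satisfied 1 clause(s); 1 remain; assigned so far: [2, 3, 4]
unit clause [-1] forces x1=F; simplify:
  satisfied 1 clause(s); 0 remain; assigned so far: [1, 2, 3, 4]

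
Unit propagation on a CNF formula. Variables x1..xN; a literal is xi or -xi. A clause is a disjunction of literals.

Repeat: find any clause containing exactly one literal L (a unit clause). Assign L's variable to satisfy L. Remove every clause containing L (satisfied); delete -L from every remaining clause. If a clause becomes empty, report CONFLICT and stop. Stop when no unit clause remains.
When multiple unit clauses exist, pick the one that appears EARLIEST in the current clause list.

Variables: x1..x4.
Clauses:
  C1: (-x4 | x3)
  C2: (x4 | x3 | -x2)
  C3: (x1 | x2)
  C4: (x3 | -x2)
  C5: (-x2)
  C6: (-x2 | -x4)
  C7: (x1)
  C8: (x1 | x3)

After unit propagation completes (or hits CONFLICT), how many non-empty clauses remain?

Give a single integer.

Answer: 1

Derivation:
unit clause [-2] forces x2=F; simplify:
  drop 2 from [1, 2] -> [1]
  satisfied 4 clause(s); 4 remain; assigned so far: [2]
unit clause [1] forces x1=T; simplify:
  satisfied 3 clause(s); 1 remain; assigned so far: [1, 2]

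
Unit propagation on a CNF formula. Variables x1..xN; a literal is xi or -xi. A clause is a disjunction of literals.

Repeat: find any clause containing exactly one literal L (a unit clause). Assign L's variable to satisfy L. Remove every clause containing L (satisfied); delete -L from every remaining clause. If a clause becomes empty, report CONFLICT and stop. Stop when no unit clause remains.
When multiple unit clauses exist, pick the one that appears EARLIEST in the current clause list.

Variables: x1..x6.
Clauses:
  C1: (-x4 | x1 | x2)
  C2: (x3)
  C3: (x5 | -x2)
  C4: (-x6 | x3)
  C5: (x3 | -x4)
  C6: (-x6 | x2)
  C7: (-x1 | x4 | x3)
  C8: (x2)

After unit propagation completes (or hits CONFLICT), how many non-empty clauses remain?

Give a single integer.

unit clause [3] forces x3=T; simplify:
  satisfied 4 clause(s); 4 remain; assigned so far: [3]
unit clause [2] forces x2=T; simplify:
  drop -2 from [5, -2] -> [5]
  satisfied 3 clause(s); 1 remain; assigned so far: [2, 3]
unit clause [5] forces x5=T; simplify:
  satisfied 1 clause(s); 0 remain; assigned so far: [2, 3, 5]

Answer: 0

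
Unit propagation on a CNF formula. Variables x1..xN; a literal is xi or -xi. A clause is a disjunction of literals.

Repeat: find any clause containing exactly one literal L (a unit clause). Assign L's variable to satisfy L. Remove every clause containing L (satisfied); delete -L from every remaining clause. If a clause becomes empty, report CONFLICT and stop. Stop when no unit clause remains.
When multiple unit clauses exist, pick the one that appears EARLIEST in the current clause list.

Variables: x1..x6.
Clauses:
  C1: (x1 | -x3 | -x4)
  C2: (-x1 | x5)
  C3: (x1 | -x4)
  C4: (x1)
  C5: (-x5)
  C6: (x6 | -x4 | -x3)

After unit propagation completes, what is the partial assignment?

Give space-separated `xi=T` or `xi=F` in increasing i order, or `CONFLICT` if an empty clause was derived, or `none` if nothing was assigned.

unit clause [1] forces x1=T; simplify:
  drop -1 from [-1, 5] -> [5]
  satisfied 3 clause(s); 3 remain; assigned so far: [1]
unit clause [5] forces x5=T; simplify:
  drop -5 from [-5] -> [] (empty!)
  satisfied 1 clause(s); 2 remain; assigned so far: [1, 5]
CONFLICT (empty clause)

Answer: CONFLICT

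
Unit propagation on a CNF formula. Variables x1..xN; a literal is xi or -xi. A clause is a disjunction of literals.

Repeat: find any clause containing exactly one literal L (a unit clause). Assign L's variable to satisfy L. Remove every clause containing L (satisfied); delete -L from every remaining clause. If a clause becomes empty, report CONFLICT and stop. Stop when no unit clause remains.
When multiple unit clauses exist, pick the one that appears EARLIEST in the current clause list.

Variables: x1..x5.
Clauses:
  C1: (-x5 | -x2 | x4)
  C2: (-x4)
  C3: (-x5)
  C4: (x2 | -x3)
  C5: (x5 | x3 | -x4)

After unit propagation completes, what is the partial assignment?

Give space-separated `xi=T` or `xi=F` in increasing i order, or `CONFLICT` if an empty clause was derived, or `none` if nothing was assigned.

Answer: x4=F x5=F

Derivation:
unit clause [-4] forces x4=F; simplify:
  drop 4 from [-5, -2, 4] -> [-5, -2]
  satisfied 2 clause(s); 3 remain; assigned so far: [4]
unit clause [-5] forces x5=F; simplify:
  satisfied 2 clause(s); 1 remain; assigned so far: [4, 5]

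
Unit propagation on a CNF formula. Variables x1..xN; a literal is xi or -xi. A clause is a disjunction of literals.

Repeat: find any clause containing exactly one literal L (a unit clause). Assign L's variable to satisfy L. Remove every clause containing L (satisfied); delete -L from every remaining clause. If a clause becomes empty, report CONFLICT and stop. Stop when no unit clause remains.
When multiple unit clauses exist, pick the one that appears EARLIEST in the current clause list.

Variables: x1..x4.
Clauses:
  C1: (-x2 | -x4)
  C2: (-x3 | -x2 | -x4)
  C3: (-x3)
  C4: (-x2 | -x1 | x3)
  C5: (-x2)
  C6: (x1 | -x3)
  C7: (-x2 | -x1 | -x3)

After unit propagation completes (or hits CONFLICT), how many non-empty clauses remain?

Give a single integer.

unit clause [-3] forces x3=F; simplify:
  drop 3 from [-2, -1, 3] -> [-2, -1]
  satisfied 4 clause(s); 3 remain; assigned so far: [3]
unit clause [-2] forces x2=F; simplify:
  satisfied 3 clause(s); 0 remain; assigned so far: [2, 3]

Answer: 0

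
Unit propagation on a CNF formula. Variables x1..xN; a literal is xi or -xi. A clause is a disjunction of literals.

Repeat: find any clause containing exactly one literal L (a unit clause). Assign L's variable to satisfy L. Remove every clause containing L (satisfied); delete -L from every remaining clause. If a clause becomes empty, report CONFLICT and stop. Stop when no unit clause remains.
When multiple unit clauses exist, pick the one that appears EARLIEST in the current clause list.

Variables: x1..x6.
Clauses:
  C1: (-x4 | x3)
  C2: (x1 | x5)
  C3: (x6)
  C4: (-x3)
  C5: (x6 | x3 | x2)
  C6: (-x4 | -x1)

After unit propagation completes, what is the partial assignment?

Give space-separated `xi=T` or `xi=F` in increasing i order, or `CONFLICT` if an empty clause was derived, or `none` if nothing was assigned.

Answer: x3=F x4=F x6=T

Derivation:
unit clause [6] forces x6=T; simplify:
  satisfied 2 clause(s); 4 remain; assigned so far: [6]
unit clause [-3] forces x3=F; simplify:
  drop 3 from [-4, 3] -> [-4]
  satisfied 1 clause(s); 3 remain; assigned so far: [3, 6]
unit clause [-4] forces x4=F; simplify:
  satisfied 2 clause(s); 1 remain; assigned so far: [3, 4, 6]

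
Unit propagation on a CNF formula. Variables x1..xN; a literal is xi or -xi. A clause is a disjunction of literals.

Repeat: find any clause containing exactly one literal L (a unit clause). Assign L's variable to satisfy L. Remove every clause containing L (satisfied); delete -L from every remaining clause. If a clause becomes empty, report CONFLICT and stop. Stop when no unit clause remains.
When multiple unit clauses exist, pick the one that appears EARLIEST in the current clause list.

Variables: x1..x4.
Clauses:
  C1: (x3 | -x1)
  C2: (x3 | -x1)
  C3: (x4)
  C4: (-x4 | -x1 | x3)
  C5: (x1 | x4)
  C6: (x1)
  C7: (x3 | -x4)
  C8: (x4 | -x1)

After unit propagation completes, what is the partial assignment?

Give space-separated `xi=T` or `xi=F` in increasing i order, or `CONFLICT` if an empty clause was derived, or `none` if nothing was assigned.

unit clause [4] forces x4=T; simplify:
  drop -4 from [-4, -1, 3] -> [-1, 3]
  drop -4 from [3, -4] -> [3]
  satisfied 3 clause(s); 5 remain; assigned so far: [4]
unit clause [1] forces x1=T; simplify:
  drop -1 from [3, -1] -> [3]
  drop -1 from [3, -1] -> [3]
  drop -1 from [-1, 3] -> [3]
  satisfied 1 clause(s); 4 remain; assigned so far: [1, 4]
unit clause [3] forces x3=T; simplify:
  satisfied 4 clause(s); 0 remain; assigned so far: [1, 3, 4]

Answer: x1=T x3=T x4=T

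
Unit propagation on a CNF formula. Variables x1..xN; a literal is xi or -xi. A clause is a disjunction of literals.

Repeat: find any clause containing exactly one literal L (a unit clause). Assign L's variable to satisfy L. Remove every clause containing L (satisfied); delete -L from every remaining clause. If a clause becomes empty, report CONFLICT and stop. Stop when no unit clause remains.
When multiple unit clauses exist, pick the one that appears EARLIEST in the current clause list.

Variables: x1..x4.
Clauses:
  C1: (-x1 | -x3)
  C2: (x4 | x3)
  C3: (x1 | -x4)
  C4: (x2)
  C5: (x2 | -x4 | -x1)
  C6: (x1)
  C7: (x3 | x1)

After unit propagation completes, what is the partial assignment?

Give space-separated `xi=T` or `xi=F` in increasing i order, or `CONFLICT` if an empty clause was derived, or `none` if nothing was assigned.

Answer: x1=T x2=T x3=F x4=T

Derivation:
unit clause [2] forces x2=T; simplify:
  satisfied 2 clause(s); 5 remain; assigned so far: [2]
unit clause [1] forces x1=T; simplify:
  drop -1 from [-1, -3] -> [-3]
  satisfied 3 clause(s); 2 remain; assigned so far: [1, 2]
unit clause [-3] forces x3=F; simplify:
  drop 3 from [4, 3] -> [4]
  satisfied 1 clause(s); 1 remain; assigned so far: [1, 2, 3]
unit clause [4] forces x4=T; simplify:
  satisfied 1 clause(s); 0 remain; assigned so far: [1, 2, 3, 4]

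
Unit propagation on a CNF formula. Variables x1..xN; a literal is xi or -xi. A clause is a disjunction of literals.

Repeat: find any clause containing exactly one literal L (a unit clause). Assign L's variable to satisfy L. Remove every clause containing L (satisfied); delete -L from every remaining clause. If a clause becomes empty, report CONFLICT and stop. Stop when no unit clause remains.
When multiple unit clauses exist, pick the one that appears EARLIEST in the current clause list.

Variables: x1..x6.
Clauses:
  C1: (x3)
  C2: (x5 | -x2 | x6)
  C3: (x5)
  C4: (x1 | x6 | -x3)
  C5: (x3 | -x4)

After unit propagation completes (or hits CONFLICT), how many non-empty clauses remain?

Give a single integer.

unit clause [3] forces x3=T; simplify:
  drop -3 from [1, 6, -3] -> [1, 6]
  satisfied 2 clause(s); 3 remain; assigned so far: [3]
unit clause [5] forces x5=T; simplify:
  satisfied 2 clause(s); 1 remain; assigned so far: [3, 5]

Answer: 1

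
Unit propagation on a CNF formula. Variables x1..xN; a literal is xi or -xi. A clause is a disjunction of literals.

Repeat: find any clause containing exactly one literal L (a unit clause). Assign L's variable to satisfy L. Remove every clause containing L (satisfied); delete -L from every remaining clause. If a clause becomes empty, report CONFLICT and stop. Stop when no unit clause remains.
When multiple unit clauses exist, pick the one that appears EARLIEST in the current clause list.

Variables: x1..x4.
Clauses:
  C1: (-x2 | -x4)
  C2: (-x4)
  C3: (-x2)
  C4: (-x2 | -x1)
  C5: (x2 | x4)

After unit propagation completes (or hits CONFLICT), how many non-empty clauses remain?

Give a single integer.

Answer: 0

Derivation:
unit clause [-4] forces x4=F; simplify:
  drop 4 from [2, 4] -> [2]
  satisfied 2 clause(s); 3 remain; assigned so far: [4]
unit clause [-2] forces x2=F; simplify:
  drop 2 from [2] -> [] (empty!)
  satisfied 2 clause(s); 1 remain; assigned so far: [2, 4]
CONFLICT (empty clause)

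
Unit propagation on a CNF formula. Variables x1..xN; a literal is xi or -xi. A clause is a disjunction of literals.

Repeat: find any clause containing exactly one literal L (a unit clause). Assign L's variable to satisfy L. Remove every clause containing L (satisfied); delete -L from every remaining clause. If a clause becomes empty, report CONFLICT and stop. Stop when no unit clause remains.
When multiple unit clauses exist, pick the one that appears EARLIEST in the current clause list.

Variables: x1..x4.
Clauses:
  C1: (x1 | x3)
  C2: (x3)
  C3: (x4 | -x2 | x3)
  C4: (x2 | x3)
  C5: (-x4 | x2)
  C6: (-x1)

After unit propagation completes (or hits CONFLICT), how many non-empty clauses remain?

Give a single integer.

unit clause [3] forces x3=T; simplify:
  satisfied 4 clause(s); 2 remain; assigned so far: [3]
unit clause [-1] forces x1=F; simplify:
  satisfied 1 clause(s); 1 remain; assigned so far: [1, 3]

Answer: 1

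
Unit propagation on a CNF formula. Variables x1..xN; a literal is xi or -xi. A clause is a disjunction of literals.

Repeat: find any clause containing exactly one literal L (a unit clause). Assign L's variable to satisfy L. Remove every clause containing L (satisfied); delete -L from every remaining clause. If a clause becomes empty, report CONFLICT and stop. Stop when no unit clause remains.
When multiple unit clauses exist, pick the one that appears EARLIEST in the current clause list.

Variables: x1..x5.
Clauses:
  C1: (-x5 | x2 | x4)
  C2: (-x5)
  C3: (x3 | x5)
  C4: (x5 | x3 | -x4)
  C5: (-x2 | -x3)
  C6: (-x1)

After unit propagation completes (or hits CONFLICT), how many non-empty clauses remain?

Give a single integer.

Answer: 0

Derivation:
unit clause [-5] forces x5=F; simplify:
  drop 5 from [3, 5] -> [3]
  drop 5 from [5, 3, -4] -> [3, -4]
  satisfied 2 clause(s); 4 remain; assigned so far: [5]
unit clause [3] forces x3=T; simplify:
  drop -3 from [-2, -3] -> [-2]
  satisfied 2 clause(s); 2 remain; assigned so far: [3, 5]
unit clause [-2] forces x2=F; simplify:
  satisfied 1 clause(s); 1 remain; assigned so far: [2, 3, 5]
unit clause [-1] forces x1=F; simplify:
  satisfied 1 clause(s); 0 remain; assigned so far: [1, 2, 3, 5]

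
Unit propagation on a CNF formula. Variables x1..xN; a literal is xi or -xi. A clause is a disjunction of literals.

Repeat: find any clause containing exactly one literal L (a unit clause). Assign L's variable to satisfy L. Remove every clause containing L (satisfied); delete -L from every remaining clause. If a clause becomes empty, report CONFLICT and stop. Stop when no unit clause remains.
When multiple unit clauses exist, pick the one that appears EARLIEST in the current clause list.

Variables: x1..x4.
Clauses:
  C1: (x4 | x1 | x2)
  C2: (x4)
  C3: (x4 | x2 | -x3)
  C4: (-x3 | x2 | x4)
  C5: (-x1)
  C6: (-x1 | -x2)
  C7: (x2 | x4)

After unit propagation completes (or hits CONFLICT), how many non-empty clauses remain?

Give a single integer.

unit clause [4] forces x4=T; simplify:
  satisfied 5 clause(s); 2 remain; assigned so far: [4]
unit clause [-1] forces x1=F; simplify:
  satisfied 2 clause(s); 0 remain; assigned so far: [1, 4]

Answer: 0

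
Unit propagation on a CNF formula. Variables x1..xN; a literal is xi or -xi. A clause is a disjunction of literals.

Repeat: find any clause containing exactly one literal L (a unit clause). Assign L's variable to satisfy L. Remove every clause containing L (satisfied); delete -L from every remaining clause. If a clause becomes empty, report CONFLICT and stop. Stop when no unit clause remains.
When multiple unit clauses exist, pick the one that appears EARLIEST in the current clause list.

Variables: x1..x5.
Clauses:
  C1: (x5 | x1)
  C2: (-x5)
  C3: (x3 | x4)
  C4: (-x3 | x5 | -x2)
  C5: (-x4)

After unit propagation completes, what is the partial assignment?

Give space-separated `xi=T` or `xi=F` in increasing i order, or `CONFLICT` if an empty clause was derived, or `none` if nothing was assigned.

unit clause [-5] forces x5=F; simplify:
  drop 5 from [5, 1] -> [1]
  drop 5 from [-3, 5, -2] -> [-3, -2]
  satisfied 1 clause(s); 4 remain; assigned so far: [5]
unit clause [1] forces x1=T; simplify:
  satisfied 1 clause(s); 3 remain; assigned so far: [1, 5]
unit clause [-4] forces x4=F; simplify:
  drop 4 from [3, 4] -> [3]
  satisfied 1 clause(s); 2 remain; assigned so far: [1, 4, 5]
unit clause [3] forces x3=T; simplify:
  drop -3 from [-3, -2] -> [-2]
  satisfied 1 clause(s); 1 remain; assigned so far: [1, 3, 4, 5]
unit clause [-2] forces x2=F; simplify:
  satisfied 1 clause(s); 0 remain; assigned so far: [1, 2, 3, 4, 5]

Answer: x1=T x2=F x3=T x4=F x5=F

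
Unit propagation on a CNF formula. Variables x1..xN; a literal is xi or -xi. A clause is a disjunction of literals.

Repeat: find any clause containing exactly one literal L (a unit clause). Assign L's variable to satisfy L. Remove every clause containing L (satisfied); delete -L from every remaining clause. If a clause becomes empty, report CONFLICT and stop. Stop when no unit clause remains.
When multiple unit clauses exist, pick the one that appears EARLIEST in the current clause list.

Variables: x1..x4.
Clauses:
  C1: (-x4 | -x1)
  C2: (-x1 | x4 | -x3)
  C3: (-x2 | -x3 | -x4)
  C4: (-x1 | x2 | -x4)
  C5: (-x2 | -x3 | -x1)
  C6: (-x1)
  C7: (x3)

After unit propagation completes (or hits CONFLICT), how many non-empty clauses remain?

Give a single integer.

Answer: 1

Derivation:
unit clause [-1] forces x1=F; simplify:
  satisfied 5 clause(s); 2 remain; assigned so far: [1]
unit clause [3] forces x3=T; simplify:
  drop -3 from [-2, -3, -4] -> [-2, -4]
  satisfied 1 clause(s); 1 remain; assigned so far: [1, 3]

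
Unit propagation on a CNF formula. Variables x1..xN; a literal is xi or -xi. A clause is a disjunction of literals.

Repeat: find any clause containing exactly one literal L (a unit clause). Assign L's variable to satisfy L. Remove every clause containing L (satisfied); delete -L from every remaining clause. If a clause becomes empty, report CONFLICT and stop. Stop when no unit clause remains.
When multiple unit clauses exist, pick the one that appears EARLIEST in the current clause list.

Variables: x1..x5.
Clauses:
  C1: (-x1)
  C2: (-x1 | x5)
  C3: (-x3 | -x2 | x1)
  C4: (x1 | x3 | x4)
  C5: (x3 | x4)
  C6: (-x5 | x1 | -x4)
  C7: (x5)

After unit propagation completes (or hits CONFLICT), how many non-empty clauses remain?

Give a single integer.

Answer: 0

Derivation:
unit clause [-1] forces x1=F; simplify:
  drop 1 from [-3, -2, 1] -> [-3, -2]
  drop 1 from [1, 3, 4] -> [3, 4]
  drop 1 from [-5, 1, -4] -> [-5, -4]
  satisfied 2 clause(s); 5 remain; assigned so far: [1]
unit clause [5] forces x5=T; simplify:
  drop -5 from [-5, -4] -> [-4]
  satisfied 1 clause(s); 4 remain; assigned so far: [1, 5]
unit clause [-4] forces x4=F; simplify:
  drop 4 from [3, 4] -> [3]
  drop 4 from [3, 4] -> [3]
  satisfied 1 clause(s); 3 remain; assigned so far: [1, 4, 5]
unit clause [3] forces x3=T; simplify:
  drop -3 from [-3, -2] -> [-2]
  satisfied 2 clause(s); 1 remain; assigned so far: [1, 3, 4, 5]
unit clause [-2] forces x2=F; simplify:
  satisfied 1 clause(s); 0 remain; assigned so far: [1, 2, 3, 4, 5]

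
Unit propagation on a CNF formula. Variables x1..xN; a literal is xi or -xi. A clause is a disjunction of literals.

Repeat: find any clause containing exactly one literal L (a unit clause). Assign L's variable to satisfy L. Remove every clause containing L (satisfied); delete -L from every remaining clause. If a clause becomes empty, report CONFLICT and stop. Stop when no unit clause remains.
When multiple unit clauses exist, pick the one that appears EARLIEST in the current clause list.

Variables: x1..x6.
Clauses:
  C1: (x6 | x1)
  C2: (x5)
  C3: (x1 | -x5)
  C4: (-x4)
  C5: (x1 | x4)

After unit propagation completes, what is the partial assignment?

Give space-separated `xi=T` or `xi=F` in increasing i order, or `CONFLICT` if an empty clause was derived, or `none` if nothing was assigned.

Answer: x1=T x4=F x5=T

Derivation:
unit clause [5] forces x5=T; simplify:
  drop -5 from [1, -5] -> [1]
  satisfied 1 clause(s); 4 remain; assigned so far: [5]
unit clause [1] forces x1=T; simplify:
  satisfied 3 clause(s); 1 remain; assigned so far: [1, 5]
unit clause [-4] forces x4=F; simplify:
  satisfied 1 clause(s); 0 remain; assigned so far: [1, 4, 5]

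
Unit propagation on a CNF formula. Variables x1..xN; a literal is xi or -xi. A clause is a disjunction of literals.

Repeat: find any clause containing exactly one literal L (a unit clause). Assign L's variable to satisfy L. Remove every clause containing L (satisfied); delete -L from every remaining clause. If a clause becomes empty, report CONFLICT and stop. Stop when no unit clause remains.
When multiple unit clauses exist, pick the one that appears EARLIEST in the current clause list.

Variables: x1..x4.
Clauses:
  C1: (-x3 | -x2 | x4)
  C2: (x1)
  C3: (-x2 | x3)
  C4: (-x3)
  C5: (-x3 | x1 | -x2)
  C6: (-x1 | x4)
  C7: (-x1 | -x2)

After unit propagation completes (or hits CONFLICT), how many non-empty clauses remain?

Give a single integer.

unit clause [1] forces x1=T; simplify:
  drop -1 from [-1, 4] -> [4]
  drop -1 from [-1, -2] -> [-2]
  satisfied 2 clause(s); 5 remain; assigned so far: [1]
unit clause [-3] forces x3=F; simplify:
  drop 3 from [-2, 3] -> [-2]
  satisfied 2 clause(s); 3 remain; assigned so far: [1, 3]
unit clause [-2] forces x2=F; simplify:
  satisfied 2 clause(s); 1 remain; assigned so far: [1, 2, 3]
unit clause [4] forces x4=T; simplify:
  satisfied 1 clause(s); 0 remain; assigned so far: [1, 2, 3, 4]

Answer: 0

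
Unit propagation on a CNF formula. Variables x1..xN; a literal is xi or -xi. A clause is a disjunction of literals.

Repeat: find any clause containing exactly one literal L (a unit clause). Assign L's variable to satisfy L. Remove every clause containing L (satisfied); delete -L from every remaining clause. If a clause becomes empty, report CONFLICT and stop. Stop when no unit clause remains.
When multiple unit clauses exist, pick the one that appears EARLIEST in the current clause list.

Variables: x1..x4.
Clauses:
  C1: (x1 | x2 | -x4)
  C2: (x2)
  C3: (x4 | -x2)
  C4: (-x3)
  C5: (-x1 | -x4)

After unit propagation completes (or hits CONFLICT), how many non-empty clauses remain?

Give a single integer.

unit clause [2] forces x2=T; simplify:
  drop -2 from [4, -2] -> [4]
  satisfied 2 clause(s); 3 remain; assigned so far: [2]
unit clause [4] forces x4=T; simplify:
  drop -4 from [-1, -4] -> [-1]
  satisfied 1 clause(s); 2 remain; assigned so far: [2, 4]
unit clause [-3] forces x3=F; simplify:
  satisfied 1 clause(s); 1 remain; assigned so far: [2, 3, 4]
unit clause [-1] forces x1=F; simplify:
  satisfied 1 clause(s); 0 remain; assigned so far: [1, 2, 3, 4]

Answer: 0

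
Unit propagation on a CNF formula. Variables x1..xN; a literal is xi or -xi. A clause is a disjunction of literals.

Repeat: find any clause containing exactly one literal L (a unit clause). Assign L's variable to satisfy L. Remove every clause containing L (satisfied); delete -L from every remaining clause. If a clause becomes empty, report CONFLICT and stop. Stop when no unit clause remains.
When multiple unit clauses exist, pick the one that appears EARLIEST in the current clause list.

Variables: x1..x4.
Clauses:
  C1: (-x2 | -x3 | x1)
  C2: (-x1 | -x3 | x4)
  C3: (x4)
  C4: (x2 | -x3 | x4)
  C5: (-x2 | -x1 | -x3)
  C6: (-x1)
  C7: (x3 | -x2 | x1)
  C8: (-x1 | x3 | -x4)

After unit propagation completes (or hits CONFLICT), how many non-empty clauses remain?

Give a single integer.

Answer: 2

Derivation:
unit clause [4] forces x4=T; simplify:
  drop -4 from [-1, 3, -4] -> [-1, 3]
  satisfied 3 clause(s); 5 remain; assigned so far: [4]
unit clause [-1] forces x1=F; simplify:
  drop 1 from [-2, -3, 1] -> [-2, -3]
  drop 1 from [3, -2, 1] -> [3, -2]
  satisfied 3 clause(s); 2 remain; assigned so far: [1, 4]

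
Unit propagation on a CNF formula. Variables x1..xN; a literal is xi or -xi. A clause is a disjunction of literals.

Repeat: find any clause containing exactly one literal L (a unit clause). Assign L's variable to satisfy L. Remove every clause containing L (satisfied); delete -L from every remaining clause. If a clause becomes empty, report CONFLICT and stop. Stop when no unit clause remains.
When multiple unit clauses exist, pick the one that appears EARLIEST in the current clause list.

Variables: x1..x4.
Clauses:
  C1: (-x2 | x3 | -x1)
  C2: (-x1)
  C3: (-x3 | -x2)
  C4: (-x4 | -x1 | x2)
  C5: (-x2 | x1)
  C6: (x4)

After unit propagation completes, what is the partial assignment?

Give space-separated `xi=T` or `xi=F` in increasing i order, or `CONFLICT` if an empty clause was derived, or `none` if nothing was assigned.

unit clause [-1] forces x1=F; simplify:
  drop 1 from [-2, 1] -> [-2]
  satisfied 3 clause(s); 3 remain; assigned so far: [1]
unit clause [-2] forces x2=F; simplify:
  satisfied 2 clause(s); 1 remain; assigned so far: [1, 2]
unit clause [4] forces x4=T; simplify:
  satisfied 1 clause(s); 0 remain; assigned so far: [1, 2, 4]

Answer: x1=F x2=F x4=T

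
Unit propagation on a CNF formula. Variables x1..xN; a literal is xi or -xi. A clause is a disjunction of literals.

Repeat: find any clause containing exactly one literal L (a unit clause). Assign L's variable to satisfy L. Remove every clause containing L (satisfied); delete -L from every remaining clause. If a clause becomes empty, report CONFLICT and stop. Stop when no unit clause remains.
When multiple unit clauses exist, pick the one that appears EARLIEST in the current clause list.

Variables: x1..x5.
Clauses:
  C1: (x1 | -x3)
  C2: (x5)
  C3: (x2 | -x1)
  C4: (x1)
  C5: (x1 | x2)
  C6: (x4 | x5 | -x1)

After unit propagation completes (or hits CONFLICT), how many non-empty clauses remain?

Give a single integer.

Answer: 0

Derivation:
unit clause [5] forces x5=T; simplify:
  satisfied 2 clause(s); 4 remain; assigned so far: [5]
unit clause [1] forces x1=T; simplify:
  drop -1 from [2, -1] -> [2]
  satisfied 3 clause(s); 1 remain; assigned so far: [1, 5]
unit clause [2] forces x2=T; simplify:
  satisfied 1 clause(s); 0 remain; assigned so far: [1, 2, 5]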